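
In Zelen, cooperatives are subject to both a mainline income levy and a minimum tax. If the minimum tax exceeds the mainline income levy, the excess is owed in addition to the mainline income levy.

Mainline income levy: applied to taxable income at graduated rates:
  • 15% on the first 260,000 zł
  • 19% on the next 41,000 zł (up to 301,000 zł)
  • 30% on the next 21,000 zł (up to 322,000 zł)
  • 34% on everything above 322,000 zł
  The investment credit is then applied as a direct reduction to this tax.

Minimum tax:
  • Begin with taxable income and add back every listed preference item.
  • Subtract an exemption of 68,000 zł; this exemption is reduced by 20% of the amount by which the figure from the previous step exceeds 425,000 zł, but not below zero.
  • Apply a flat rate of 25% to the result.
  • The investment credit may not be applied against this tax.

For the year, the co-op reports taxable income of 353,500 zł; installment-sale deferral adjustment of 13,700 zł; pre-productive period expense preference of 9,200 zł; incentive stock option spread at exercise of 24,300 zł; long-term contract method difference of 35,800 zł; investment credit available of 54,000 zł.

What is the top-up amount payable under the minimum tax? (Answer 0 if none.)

82,900 zł

Mainline income levy:
  260,000 zł × 15% = 39,000 zł
  41,000 zł × 19% = 7,790 zł
  21,000 zł × 30% = 6,300 zł
  31,500 zł × 34% = 10,710 zł
  → 63,800 zł
  Less investment credit 54,000 zł → 9,800 zł

Minimum tax:
  Adjusted income: 353,500 zł + 13,700 zł + 9,200 zł + 24,300 zł + 35,800 zł = 436,500 zł
  Exemption: 68,000 zł − 20% × (436,500 zł − 425,000 zł) = 68,000 zł − 2,300 zł = 65,700 zł
  Base: 436,500 zł − 65,700 zł = 370,800 zł
  370,800 zł × 25% = 92,700 zł

Excess of minimum tax over mainline income levy: 92,700 zł − 9,800 zł = 82,900 zł.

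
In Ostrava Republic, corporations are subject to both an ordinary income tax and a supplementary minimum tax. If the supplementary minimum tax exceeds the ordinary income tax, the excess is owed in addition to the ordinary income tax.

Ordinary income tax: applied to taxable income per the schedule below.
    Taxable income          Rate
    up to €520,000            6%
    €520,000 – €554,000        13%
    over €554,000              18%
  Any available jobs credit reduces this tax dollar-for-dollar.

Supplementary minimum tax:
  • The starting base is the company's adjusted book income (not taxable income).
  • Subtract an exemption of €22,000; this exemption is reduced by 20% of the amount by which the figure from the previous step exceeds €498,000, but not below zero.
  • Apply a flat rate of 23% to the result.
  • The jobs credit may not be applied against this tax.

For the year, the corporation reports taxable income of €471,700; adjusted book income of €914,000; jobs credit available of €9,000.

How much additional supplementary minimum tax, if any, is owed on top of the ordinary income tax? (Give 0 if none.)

Ordinary income tax:
  €471,700 × 6% = €28,302
  Less jobs credit €9,000 → €19,302

Supplementary minimum tax:
  Base (adjusted book income): €914,000
  Exemption: 20% × (€914,000 − €498,000) = €83,200 ≥ €22,000, so the exemption is fully phased out
  Base: €914,000 − €0 = €914,000
  €914,000 × 23% = €210,220

Excess of supplementary minimum tax over ordinary income tax: €210,220 − €19,302 = €190,918.

€190,918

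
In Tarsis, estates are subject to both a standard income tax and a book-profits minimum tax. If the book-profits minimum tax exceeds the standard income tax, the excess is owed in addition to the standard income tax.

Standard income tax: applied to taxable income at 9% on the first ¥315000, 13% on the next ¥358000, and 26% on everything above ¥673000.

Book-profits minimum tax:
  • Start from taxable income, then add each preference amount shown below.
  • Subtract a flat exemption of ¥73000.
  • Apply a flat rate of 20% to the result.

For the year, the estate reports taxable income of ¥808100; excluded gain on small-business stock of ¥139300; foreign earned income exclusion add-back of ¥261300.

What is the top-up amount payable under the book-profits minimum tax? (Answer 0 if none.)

¥117124

Book-profits minimum tax:
  Adjusted income: ¥808100 + ¥139300 + ¥261300 = ¥1208700
  Less exemption ¥73000 → base ¥1135700
  ¥1135700 × 20% = ¥227140

Standard income tax:
  ¥315000 × 9% = ¥28350
  ¥358000 × 13% = ¥46540
  ¥135100 × 26% = ¥35126
  → ¥110016

Excess of book-profits minimum tax over standard income tax: ¥227140 − ¥110016 = ¥117124.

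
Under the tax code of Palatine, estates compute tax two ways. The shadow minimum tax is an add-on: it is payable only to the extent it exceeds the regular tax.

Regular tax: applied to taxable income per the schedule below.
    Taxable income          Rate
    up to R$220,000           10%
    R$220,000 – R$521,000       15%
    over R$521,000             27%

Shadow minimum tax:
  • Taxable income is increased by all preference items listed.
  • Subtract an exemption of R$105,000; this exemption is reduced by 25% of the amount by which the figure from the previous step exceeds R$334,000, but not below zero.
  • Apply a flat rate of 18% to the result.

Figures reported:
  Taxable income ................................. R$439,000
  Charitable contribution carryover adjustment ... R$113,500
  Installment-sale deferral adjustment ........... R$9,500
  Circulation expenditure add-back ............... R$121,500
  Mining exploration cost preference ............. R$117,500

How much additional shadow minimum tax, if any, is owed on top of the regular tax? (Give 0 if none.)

R$89,330

Shadow minimum tax:
  Adjusted income: R$439,000 + R$113,500 + R$9,500 + R$121,500 + R$117,500 = R$801,000
  Exemption: 25% × (R$801,000 − R$334,000) = R$116,750 ≥ R$105,000, so the exemption is fully phased out
  Base: R$801,000 − R$0 = R$801,000
  R$801,000 × 18% = R$144,180

Regular tax:
  R$220,000 × 10% = R$22,000
  R$219,000 × 15% = R$32,850
  → R$54,850

Excess of shadow minimum tax over regular tax: R$144,180 − R$54,850 = R$89,330.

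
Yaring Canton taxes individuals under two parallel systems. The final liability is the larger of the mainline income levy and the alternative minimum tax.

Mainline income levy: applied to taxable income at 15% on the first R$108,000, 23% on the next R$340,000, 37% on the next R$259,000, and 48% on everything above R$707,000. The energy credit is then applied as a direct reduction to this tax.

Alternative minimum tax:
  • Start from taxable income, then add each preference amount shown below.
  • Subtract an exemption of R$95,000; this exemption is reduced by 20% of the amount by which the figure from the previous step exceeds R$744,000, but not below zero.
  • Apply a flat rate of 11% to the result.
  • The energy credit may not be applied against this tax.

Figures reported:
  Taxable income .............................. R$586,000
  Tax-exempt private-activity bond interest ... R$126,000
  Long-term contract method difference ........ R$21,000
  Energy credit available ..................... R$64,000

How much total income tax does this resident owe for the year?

Mainline income levy:
  R$108,000 × 15% = R$16,200
  R$340,000 × 23% = R$78,200
  R$138,000 × 37% = R$51,060
  → R$145,460
  Less energy credit R$64,000 → R$81,460

Alternative minimum tax:
  Adjusted income: R$586,000 + R$126,000 + R$21,000 = R$733,000
  Exemption: R$733,000 ≤ R$744,000, so full R$95,000 applies
  Base: R$733,000 − R$95,000 = R$638,000
  R$638,000 × 11% = R$70,180

R$81,460 > R$70,180, so the mainline income levy governs.

R$81,460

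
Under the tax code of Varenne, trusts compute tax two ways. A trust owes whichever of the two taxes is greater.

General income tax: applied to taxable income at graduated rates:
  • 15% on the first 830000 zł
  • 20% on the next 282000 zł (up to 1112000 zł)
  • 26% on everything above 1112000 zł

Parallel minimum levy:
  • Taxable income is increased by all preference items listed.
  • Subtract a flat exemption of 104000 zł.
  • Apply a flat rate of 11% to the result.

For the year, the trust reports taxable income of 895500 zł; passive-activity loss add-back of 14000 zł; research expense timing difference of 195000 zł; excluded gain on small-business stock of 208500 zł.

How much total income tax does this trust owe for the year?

General income tax:
  830000 zł × 15% = 124500 zł
  65500 zł × 20% = 13100 zł
  → 137600 zł

Parallel minimum levy:
  Adjusted income: 895500 zł + 14000 zł + 195000 zł + 208500 zł = 1313000 zł
  Less exemption 104000 zł → base 1209000 zł
  1209000 zł × 11% = 132990 zł

137600 zł > 132990 zł, so the general income tax governs.

137600 zł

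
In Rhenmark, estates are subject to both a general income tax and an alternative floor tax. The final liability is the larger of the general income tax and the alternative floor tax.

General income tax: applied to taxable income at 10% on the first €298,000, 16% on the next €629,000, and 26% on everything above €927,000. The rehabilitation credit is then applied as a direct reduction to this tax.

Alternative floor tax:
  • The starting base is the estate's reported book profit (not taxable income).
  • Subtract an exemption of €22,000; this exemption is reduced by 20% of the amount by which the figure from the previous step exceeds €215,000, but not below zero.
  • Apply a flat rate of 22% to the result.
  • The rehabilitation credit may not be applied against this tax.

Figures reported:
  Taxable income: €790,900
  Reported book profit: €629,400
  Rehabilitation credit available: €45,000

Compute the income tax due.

€138,468

Alternative floor tax:
  Base (reported book profit): €629,400
  Exemption: 20% × (€629,400 − €215,000) = €82,880 ≥ €22,000, so the exemption is fully phased out
  Base: €629,400 − €0 = €629,400
  €629,400 × 22% = €138,468

General income tax:
  €298,000 × 10% = €29,800
  €492,900 × 16% = €78,864
  → €108,664
  Less rehabilitation credit €45,000 → €63,664

€138,468 > €63,664, so the alternative floor tax is the binding amount.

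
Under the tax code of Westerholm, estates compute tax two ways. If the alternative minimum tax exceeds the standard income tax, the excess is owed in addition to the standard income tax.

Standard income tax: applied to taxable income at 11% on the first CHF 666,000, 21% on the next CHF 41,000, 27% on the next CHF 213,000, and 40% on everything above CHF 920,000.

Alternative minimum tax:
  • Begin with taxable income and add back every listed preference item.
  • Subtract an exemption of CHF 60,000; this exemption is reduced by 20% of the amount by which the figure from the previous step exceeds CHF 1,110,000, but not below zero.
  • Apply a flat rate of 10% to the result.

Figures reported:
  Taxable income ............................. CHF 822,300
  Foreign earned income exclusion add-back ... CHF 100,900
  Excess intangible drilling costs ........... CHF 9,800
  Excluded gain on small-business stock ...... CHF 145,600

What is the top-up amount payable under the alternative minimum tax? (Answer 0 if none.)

Standard income tax:
  CHF 666,000 × 11% = CHF 73,260
  CHF 41,000 × 21% = CHF 8,610
  CHF 115,300 × 27% = CHF 31,131
  → CHF 113,001

Alternative minimum tax:
  Adjusted income: CHF 822,300 + CHF 100,900 + CHF 9,800 + CHF 145,600 = CHF 1,078,600
  Exemption: CHF 1,078,600 ≤ CHF 1,110,000, so full CHF 60,000 applies
  Base: CHF 1,078,600 − CHF 60,000 = CHF 1,018,600
  CHF 1,018,600 × 10% = CHF 101,860

CHF 101,860 ≤ CHF 113,001, so no add-on is due.

CHF 0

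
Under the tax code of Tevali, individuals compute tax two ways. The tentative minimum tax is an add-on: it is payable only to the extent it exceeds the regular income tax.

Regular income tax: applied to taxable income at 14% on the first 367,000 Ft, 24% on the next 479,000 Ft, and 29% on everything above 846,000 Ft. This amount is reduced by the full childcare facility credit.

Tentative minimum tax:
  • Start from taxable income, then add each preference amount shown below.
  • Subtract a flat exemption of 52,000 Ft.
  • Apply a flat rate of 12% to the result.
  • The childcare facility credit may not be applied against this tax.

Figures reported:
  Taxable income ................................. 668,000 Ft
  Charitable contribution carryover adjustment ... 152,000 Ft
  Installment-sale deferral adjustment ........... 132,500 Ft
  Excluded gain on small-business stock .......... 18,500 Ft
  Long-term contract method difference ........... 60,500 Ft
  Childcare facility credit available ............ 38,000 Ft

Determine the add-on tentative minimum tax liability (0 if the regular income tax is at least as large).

Tentative minimum tax:
  Adjusted income: 668,000 Ft + 152,000 Ft + 132,500 Ft + 18,500 Ft + 60,500 Ft = 1,031,500 Ft
  Less exemption 52,000 Ft → base 979,500 Ft
  979,500 Ft × 12% = 117,540 Ft

Regular income tax:
  367,000 Ft × 14% = 51,380 Ft
  301,000 Ft × 24% = 72,240 Ft
  → 123,620 Ft
  Less childcare facility credit 38,000 Ft → 85,620 Ft

Excess of tentative minimum tax over regular income tax: 117,540 Ft − 85,620 Ft = 31,920 Ft.

31,920 Ft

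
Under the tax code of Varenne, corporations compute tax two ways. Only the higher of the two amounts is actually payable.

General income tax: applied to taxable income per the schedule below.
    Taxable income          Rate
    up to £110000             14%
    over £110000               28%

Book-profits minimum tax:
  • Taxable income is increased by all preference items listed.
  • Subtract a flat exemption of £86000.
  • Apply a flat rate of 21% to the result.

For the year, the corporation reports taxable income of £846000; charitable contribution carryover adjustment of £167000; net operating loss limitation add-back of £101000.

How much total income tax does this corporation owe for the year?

Book-profits minimum tax:
  Adjusted income: £846000 + £167000 + £101000 = £1114000
  Less exemption £86000 → base £1028000
  £1028000 × 21% = £215880

General income tax:
  £110000 × 14% = £15400
  £736000 × 28% = £206080
  → £221480

£221480 > £215880, so the general income tax governs.

£221480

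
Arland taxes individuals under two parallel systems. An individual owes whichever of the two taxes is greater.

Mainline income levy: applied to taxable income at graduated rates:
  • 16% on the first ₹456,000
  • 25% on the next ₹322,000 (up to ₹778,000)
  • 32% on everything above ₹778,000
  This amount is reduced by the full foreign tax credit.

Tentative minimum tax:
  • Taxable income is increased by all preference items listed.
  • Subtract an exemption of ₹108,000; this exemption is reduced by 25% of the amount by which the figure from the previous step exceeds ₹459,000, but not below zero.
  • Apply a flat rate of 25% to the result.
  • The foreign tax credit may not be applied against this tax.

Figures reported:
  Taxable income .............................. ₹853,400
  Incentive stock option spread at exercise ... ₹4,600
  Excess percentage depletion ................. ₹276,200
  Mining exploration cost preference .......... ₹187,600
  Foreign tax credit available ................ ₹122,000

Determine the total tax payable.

Tentative minimum tax:
  Adjusted income: ₹853,400 + ₹4,600 + ₹276,200 + ₹187,600 = ₹1,321,800
  Exemption: 25% × (₹1,321,800 − ₹459,000) = ₹215,700 ≥ ₹108,000, so the exemption is fully phased out
  Base: ₹1,321,800 − ₹0 = ₹1,321,800
  ₹1,321,800 × 25% = ₹330,450

Mainline income levy:
  ₹456,000 × 16% = ₹72,960
  ₹322,000 × 25% = ₹80,500
  ₹75,400 × 32% = ₹24,128
  → ₹177,588
  Less foreign tax credit ₹122,000 → ₹55,588

₹330,450 > ₹55,588, so the tentative minimum tax is the binding amount.

₹330,450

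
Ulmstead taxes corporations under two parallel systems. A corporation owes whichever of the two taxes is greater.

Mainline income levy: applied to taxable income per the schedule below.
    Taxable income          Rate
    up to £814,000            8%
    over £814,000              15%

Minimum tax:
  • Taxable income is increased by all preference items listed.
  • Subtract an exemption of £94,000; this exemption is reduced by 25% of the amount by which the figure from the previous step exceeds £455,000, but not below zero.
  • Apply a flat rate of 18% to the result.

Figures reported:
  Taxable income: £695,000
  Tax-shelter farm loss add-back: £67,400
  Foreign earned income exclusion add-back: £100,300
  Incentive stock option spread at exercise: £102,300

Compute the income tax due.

£173,700

Mainline income levy:
  £695,000 × 8% = £55,600

Minimum tax:
  Adjusted income: £695,000 + £67,400 + £100,300 + £102,300 = £965,000
  Exemption: 25% × (£965,000 − £455,000) = £127,500 ≥ £94,000, so the exemption is fully phased out
  Base: £965,000 − £0 = £965,000
  £965,000 × 18% = £173,700

£173,700 > £55,600, so the minimum tax is the binding amount.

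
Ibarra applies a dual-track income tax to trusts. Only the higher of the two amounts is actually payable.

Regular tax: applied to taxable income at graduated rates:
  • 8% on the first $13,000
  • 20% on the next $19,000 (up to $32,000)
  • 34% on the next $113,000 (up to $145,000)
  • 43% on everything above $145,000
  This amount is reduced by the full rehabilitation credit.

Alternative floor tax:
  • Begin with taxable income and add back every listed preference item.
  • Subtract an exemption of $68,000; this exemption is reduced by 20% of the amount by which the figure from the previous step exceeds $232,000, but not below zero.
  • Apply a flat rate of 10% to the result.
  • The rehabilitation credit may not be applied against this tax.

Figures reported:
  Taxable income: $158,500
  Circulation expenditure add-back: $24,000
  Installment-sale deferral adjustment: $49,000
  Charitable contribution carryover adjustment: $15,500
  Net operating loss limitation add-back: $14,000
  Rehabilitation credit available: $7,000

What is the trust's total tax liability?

$42,065

Regular tax:
  $13,000 × 8% = $1,040
  $19,000 × 20% = $3,800
  $113,000 × 34% = $38,420
  $13,500 × 43% = $5,805
  → $49,065
  Less rehabilitation credit $7,000 → $42,065

Alternative floor tax:
  Adjusted income: $158,500 + $24,000 + $49,000 + $15,500 + $14,000 = $261,000
  Exemption: $68,000 − 20% × ($261,000 − $232,000) = $68,000 − $5,800 = $62,200
  Base: $261,000 − $62,200 = $198,800
  $198,800 × 10% = $19,880

$42,065 > $19,880, so the regular tax governs.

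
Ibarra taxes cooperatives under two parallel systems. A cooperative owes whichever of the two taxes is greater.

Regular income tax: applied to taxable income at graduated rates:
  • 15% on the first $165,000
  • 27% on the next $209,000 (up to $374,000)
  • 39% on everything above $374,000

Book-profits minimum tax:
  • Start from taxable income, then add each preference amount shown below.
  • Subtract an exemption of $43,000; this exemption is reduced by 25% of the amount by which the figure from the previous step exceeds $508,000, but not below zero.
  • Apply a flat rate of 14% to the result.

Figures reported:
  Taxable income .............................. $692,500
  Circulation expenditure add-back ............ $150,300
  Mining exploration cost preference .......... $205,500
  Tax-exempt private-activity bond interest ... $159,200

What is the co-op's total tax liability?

Regular income tax:
  $165,000 × 15% = $24,750
  $209,000 × 27% = $56,430
  $318,500 × 39% = $124,215
  → $205,395

Book-profits minimum tax:
  Adjusted income: $692,500 + $150,300 + $205,500 + $159,200 = $1,207,500
  Exemption: 25% × ($1,207,500 − $508,000) = $174,875 ≥ $43,000, so the exemption is fully phased out
  Base: $1,207,500 − $0 = $1,207,500
  $1,207,500 × 14% = $169,050

$205,395 > $169,050, so the regular income tax governs.

$205,395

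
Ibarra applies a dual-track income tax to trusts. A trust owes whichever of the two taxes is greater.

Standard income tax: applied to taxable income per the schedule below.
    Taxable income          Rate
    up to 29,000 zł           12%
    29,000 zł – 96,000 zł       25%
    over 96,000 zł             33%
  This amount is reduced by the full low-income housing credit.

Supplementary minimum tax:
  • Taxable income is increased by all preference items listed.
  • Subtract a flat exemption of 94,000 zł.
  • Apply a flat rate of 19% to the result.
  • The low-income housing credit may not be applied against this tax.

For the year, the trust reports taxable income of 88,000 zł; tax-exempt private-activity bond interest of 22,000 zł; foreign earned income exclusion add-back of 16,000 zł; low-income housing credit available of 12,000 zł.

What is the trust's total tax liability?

Standard income tax:
  29,000 zł × 12% = 3,480 zł
  59,000 zł × 25% = 14,750 zł
  → 18,230 zł
  Less low-income housing credit 12,000 zł → 6,230 zł

Supplementary minimum tax:
  Adjusted income: 88,000 zł + 22,000 zł + 16,000 zł = 126,000 zł
  Less exemption 94,000 zł → base 32,000 zł
  32,000 zł × 19% = 6,080 zł

6,230 zł > 6,080 zł, so the standard income tax governs.

6,230 zł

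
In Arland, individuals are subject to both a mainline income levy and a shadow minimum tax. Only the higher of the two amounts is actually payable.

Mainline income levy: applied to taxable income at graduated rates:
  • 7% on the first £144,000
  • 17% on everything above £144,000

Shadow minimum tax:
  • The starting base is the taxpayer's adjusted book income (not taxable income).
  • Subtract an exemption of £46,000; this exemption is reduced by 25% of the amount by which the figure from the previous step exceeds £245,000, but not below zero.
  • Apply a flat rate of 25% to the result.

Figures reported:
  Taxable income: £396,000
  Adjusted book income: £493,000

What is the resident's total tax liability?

£123,250

Mainline income levy:
  £144,000 × 7% = £10,080
  £252,000 × 17% = £42,840
  → £52,920

Shadow minimum tax:
  Base (adjusted book income): £493,000
  Exemption: 25% × (£493,000 − £245,000) = £62,000 ≥ £46,000, so the exemption is fully phased out
  Base: £493,000 − £0 = £493,000
  £493,000 × 25% = £123,250

£123,250 > £52,920, so the shadow minimum tax is the binding amount.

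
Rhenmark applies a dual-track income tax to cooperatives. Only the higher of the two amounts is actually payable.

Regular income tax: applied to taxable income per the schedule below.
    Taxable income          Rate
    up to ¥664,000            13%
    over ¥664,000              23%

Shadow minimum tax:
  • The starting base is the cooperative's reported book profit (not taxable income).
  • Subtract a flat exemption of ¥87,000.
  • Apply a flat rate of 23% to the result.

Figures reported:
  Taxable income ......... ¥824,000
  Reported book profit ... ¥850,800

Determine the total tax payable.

Regular income tax:
  ¥664,000 × 13% = ¥86,320
  ¥160,000 × 23% = ¥36,800
  → ¥123,120

Shadow minimum tax:
  Base (reported book profit): ¥850,800
  Less exemption ¥87,000 → base ¥763,800
  ¥763,800 × 23% = ¥175,674

¥175,674 > ¥123,120, so the shadow minimum tax is the binding amount.

¥175,674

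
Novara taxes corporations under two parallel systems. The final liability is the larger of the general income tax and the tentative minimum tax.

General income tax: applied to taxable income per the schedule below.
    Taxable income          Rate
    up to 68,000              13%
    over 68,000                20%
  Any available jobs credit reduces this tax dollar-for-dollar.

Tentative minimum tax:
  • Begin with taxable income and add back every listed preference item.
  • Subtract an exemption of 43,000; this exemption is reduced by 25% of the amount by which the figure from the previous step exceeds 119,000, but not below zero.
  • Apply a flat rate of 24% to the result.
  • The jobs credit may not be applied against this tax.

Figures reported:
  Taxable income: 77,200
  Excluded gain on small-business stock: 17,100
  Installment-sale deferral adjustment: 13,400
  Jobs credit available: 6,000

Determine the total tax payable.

15,528

Tentative minimum tax:
  Adjusted income: 77,200 + 17,100 + 13,400 = 107,700
  Exemption: 107,700 ≤ 119,000, so full 43,000 applies
  Base: 107,700 − 43,000 = 64,700
  64,700 × 24% = 15,528

General income tax:
  68,000 × 13% = 8,840
  9,200 × 20% = 1,840
  → 10,680
  Less jobs credit 6,000 → 4,680

15,528 > 4,680, so the tentative minimum tax is the binding amount.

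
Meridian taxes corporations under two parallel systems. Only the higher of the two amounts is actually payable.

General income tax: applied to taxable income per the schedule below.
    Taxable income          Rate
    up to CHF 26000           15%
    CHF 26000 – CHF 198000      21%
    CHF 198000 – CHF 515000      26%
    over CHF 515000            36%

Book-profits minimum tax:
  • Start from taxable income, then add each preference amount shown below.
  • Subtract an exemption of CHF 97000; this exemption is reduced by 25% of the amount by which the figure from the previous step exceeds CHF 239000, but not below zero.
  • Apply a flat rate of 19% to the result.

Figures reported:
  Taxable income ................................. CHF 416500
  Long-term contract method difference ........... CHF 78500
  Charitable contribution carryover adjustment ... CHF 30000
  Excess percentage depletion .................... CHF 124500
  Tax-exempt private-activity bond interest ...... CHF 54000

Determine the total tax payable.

CHF 133665

General income tax:
  CHF 26000 × 15% = CHF 3900
  CHF 172000 × 21% = CHF 36120
  CHF 218500 × 26% = CHF 56810
  → CHF 96830

Book-profits minimum tax:
  Adjusted income: CHF 416500 + CHF 78500 + CHF 30000 + CHF 124500 + CHF 54000 = CHF 703500
  Exemption: 25% × (CHF 703500 − CHF 239000) = CHF 116125 ≥ CHF 97000, so the exemption is fully phased out
  Base: CHF 703500 − CHF 0 = CHF 703500
  CHF 703500 × 19% = CHF 133665

CHF 133665 > CHF 96830, so the book-profits minimum tax is the binding amount.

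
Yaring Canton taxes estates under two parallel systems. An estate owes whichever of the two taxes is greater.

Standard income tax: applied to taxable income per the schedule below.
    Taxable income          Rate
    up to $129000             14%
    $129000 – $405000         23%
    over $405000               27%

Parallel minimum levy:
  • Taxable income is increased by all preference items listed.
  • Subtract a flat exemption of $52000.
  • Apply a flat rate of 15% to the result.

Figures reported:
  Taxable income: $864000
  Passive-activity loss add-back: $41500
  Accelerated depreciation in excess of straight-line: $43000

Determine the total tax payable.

$205470

Parallel minimum levy:
  Adjusted income: $864000 + $41500 + $43000 = $948500
  Less exemption $52000 → base $896500
  $896500 × 15% = $134475

Standard income tax:
  $129000 × 14% = $18060
  $276000 × 23% = $63480
  $459000 × 27% = $123930
  → $205470

$205470 > $134475, so the standard income tax governs.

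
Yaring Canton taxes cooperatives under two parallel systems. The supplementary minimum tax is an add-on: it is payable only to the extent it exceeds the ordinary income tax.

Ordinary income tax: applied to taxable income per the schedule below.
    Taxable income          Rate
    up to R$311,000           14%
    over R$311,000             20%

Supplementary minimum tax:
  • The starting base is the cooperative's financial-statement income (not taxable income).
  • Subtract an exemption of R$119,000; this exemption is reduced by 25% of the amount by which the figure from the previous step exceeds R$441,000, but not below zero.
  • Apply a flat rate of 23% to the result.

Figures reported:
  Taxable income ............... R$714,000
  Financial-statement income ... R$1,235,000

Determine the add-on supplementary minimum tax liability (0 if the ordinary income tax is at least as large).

R$159,910

Ordinary income tax:
  R$311,000 × 14% = R$43,540
  R$403,000 × 20% = R$80,600
  → R$124,140

Supplementary minimum tax:
  Base (financial-statement income): R$1,235,000
  Exemption: 25% × (R$1,235,000 − R$441,000) = R$198,500 ≥ R$119,000, so the exemption is fully phased out
  Base: R$1,235,000 − R$0 = R$1,235,000
  R$1,235,000 × 23% = R$284,050

Excess of supplementary minimum tax over ordinary income tax: R$284,050 − R$124,140 = R$159,910.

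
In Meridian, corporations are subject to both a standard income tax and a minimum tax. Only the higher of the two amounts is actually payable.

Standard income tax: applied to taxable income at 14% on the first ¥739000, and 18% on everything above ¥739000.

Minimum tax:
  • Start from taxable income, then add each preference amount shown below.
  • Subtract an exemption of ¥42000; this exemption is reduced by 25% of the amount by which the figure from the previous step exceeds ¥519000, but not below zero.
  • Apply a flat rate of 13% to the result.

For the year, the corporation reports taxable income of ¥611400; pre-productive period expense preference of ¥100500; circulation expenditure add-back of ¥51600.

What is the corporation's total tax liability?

Minimum tax:
  Adjusted income: ¥611400 + ¥100500 + ¥51600 = ¥763500
  Exemption: 25% × (¥763500 − ¥519000) = ¥61125 ≥ ¥42000, so the exemption is fully phased out
  Base: ¥763500 − ¥0 = ¥763500
  ¥763500 × 13% = ¥99255

Standard income tax:
  ¥611400 × 14% = ¥85596

¥99255 > ¥85596, so the minimum tax is the binding amount.

¥99255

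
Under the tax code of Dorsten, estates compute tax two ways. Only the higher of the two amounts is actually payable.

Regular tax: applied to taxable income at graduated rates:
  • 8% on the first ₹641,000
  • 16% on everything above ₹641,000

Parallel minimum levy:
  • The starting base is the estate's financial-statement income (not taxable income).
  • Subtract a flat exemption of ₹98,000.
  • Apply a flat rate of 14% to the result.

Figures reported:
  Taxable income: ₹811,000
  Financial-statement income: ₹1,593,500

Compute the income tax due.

₹209,370

Parallel minimum levy:
  Base (financial-statement income): ₹1,593,500
  Less exemption ₹98,000 → base ₹1,495,500
  ₹1,495,500 × 14% = ₹209,370

Regular tax:
  ₹641,000 × 8% = ₹51,280
  ₹170,000 × 16% = ₹27,200
  → ₹78,480

₹209,370 > ₹78,480, so the parallel minimum levy is the binding amount.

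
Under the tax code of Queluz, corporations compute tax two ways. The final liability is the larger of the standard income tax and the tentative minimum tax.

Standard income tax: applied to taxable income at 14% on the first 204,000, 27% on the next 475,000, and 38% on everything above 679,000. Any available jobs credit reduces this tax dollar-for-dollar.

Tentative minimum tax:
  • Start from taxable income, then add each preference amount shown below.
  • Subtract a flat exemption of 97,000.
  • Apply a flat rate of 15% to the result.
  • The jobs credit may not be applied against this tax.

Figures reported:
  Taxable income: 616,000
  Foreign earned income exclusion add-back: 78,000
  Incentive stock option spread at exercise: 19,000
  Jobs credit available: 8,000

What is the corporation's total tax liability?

Standard income tax:
  204,000 × 14% = 28,560
  412,000 × 27% = 111,240
  → 139,800
  Less jobs credit 8,000 → 131,800

Tentative minimum tax:
  Adjusted income: 616,000 + 78,000 + 19,000 = 713,000
  Less exemption 97,000 → base 616,000
  616,000 × 15% = 92,400

131,800 > 92,400, so the standard income tax governs.

131,800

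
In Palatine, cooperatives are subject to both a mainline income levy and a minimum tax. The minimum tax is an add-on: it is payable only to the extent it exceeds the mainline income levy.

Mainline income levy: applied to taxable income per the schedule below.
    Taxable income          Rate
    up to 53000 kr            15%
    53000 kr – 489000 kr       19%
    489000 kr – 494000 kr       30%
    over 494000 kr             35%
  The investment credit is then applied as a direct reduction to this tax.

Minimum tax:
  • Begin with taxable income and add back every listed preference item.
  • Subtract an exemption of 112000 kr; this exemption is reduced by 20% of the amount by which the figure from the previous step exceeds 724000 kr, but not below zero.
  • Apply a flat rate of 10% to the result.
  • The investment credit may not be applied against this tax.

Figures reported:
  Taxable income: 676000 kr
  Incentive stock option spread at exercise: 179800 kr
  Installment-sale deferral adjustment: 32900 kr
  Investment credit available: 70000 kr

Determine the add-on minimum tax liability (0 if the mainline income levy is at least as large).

Minimum tax:
  Adjusted income: 676000 kr + 179800 kr + 32900 kr = 888700 kr
  Exemption: 112000 kr − 20% × (888700 kr − 724000 kr) = 112000 kr − 32940 kr = 79060 kr
  Base: 888700 kr − 79060 kr = 809640 kr
  809640 kr × 10% = 80964 kr

Mainline income levy:
  53000 kr × 15% = 7950 kr
  436000 kr × 19% = 82840 kr
  5000 kr × 30% = 1500 kr
  182000 kr × 35% = 63700 kr
  → 155990 kr
  Less investment credit 70000 kr → 85990 kr

80964 kr ≤ 85990 kr, so no add-on is due.

0 kr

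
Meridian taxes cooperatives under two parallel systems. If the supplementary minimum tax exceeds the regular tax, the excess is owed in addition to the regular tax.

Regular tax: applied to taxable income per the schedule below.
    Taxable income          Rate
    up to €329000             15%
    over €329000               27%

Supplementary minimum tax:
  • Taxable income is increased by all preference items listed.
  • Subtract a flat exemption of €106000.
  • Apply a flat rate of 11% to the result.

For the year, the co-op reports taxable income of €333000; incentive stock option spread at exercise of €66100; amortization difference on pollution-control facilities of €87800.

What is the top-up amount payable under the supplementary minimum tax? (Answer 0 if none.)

€0

Supplementary minimum tax:
  Adjusted income: €333000 + €66100 + €87800 = €486900
  Less exemption €106000 → base €380900
  €380900 × 11% = €41899

Regular tax:
  €329000 × 15% = €49350
  €4000 × 27% = €1080
  → €50430

€41899 ≤ €50430, so no add-on is due.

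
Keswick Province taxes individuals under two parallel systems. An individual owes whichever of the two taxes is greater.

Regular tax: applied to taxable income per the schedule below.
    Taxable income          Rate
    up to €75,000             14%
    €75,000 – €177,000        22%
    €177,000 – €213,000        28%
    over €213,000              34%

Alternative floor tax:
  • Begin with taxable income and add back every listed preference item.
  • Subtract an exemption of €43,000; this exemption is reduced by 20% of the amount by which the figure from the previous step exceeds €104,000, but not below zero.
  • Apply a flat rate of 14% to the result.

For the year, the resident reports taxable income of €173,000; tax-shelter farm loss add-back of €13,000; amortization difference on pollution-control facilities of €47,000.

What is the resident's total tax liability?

€32,060

Alternative floor tax:
  Adjusted income: €173,000 + €13,000 + €47,000 = €233,000
  Exemption: €43,000 − 20% × (€233,000 − €104,000) = €43,000 − €25,800 = €17,200
  Base: €233,000 − €17,200 = €215,800
  €215,800 × 14% = €30,212

Regular tax:
  €75,000 × 14% = €10,500
  €98,000 × 22% = €21,560
  → €32,060

€32,060 > €30,212, so the regular tax governs.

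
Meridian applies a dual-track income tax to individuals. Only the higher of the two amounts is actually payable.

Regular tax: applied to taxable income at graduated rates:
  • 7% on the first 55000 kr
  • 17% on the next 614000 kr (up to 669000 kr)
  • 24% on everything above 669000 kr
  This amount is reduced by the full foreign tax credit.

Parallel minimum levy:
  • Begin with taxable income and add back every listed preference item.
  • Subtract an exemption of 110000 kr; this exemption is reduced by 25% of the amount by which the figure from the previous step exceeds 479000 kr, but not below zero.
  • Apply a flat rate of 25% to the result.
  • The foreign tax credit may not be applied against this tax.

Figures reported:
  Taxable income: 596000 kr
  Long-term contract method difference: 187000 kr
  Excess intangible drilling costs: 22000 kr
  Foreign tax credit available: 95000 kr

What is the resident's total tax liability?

194125 kr

Parallel minimum levy:
  Adjusted income: 596000 kr + 187000 kr + 22000 kr = 805000 kr
  Exemption: 110000 kr − 25% × (805000 kr − 479000 kr) = 110000 kr − 81500 kr = 28500 kr
  Base: 805000 kr − 28500 kr = 776500 kr
  776500 kr × 25% = 194125 kr

Regular tax:
  55000 kr × 7% = 3850 kr
  541000 kr × 17% = 91970 kr
  → 95820 kr
  Less foreign tax credit 95000 kr → 820 kr

194125 kr > 820 kr, so the parallel minimum levy is the binding amount.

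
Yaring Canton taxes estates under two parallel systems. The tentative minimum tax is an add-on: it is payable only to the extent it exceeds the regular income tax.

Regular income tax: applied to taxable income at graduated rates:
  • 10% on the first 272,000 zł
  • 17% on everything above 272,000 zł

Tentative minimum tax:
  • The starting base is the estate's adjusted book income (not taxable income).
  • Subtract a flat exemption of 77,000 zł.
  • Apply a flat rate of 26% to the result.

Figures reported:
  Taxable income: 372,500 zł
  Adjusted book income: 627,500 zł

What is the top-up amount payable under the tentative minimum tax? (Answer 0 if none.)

Regular income tax:
  272,000 zł × 10% = 27,200 zł
  100,500 zł × 17% = 17,085 zł
  → 44,285 zł

Tentative minimum tax:
  Base (adjusted book income): 627,500 zł
  Less exemption 77,000 zł → base 550,500 zł
  550,500 zł × 26% = 143,130 zł

Excess of tentative minimum tax over regular income tax: 143,130 zł − 44,285 zł = 98,845 zł.

98,845 zł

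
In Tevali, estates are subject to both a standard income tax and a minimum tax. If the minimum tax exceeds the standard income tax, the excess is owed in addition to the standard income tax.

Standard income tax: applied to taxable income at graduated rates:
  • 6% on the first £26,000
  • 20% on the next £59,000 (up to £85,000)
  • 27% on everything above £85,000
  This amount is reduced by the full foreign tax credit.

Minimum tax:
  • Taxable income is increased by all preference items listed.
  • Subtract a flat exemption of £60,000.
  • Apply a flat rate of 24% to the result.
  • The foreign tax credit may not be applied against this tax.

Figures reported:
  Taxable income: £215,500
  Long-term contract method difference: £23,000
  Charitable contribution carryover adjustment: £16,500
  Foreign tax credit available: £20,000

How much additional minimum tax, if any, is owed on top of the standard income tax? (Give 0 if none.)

Standard income tax:
  £26,000 × 6% = £1,560
  £59,000 × 20% = £11,800
  £130,500 × 27% = £35,235
  → £48,595
  Less foreign tax credit £20,000 → £28,595

Minimum tax:
  Adjusted income: £215,500 + £23,000 + £16,500 = £255,000
  Less exemption £60,000 → base £195,000
  £195,000 × 24% = £46,800

Excess of minimum tax over standard income tax: £46,800 − £28,595 = £18,205.

£18,205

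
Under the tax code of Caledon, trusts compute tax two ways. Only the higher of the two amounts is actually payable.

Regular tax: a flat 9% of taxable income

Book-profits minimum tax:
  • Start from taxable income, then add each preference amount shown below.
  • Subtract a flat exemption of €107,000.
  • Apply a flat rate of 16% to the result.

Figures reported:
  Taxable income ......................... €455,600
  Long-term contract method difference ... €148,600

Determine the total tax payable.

€79,552

Book-profits minimum tax:
  Adjusted income: €455,600 + €148,600 = €604,200
  Less exemption €107,000 → base €497,200
  €497,200 × 16% = €79,552

Regular tax:
  €455,600 × 9% = €41,004

€79,552 > €41,004, so the book-profits minimum tax is the binding amount.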